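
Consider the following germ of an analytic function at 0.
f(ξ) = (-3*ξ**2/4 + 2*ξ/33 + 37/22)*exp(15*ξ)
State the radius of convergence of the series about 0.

The factor exp(15*ξ) is entire and contributes no finite singular point.
The polynomial part has no poles.
No finite singular points: the Taylor series at 0 converges everywhere.

The radius of convergence is infinite.


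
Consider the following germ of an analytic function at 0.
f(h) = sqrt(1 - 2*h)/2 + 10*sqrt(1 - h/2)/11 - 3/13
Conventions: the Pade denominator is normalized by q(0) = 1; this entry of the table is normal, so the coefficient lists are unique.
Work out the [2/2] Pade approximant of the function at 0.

The Pade approximant has numerator coefficients [337/286, -9389779/3879304, 61962269/62068864]; denominator coefficients [1, -19491/13564, 42661/217024].

Taylor coefficients needed (expand at 0): a_0 = 337/286, a_1 = -8/11, a_2 = -49/176, a_3 = -181/704, a_4 = -3545/11264.
Write the denominator as Q(h) = 1 + q1*h + q2*h^2. Requiring Q*f - P = O(h^5) with deg P <= 2 kills the coefficients of h^3..h^4 in Q*f:
  h^3: a_3 + q1*a_2 + q2*a_1 = 0, i.e. -181/704 + (-49/176)*q1 + (-8/11)*q2 = 0.
  h^4: a_4 + q1*a_3 + q2*a_2 = 0, i.e. -3545/11264 + (-181/704)*q1 + (-49/176)*q2 = 0.
Solving this linear system: q1 = -19491/13564, q2 = 42661/217024.
The numerator is Q*f truncated at degree 2: P0 = a_0 = 337/286; P1 = a_1 + q1*a_0 = -9389779/3879304; P2 = a_2 + q1*a_1 + q2*a_0 = 61962269/62068864.


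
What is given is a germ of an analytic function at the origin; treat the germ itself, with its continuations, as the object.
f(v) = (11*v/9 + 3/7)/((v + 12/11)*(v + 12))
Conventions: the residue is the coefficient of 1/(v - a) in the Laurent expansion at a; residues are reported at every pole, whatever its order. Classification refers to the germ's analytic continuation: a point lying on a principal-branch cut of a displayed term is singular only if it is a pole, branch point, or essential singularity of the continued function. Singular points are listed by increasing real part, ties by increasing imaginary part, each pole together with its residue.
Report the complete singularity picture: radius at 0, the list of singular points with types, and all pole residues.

Radius of convergence at 0: 12/11.
At -12: a pole of order 1; residue 3289/2520.
At -12/11: a pole of order 1; residue -209/2520.

Denominator factor (v + 12/11): pole of order 1 at -12/11, modulus 12/11.
Denominator factor (v + 12): pole of order 1 at -12, modulus 12.
The radius of convergence is the smallest modulus among the singular points: 12/11.
At the order-1 pole -12 set g(v) = (v - (-12))*f(v) = (11*v/9 + 3/7)/(v + 12/11).
Simple pole: residue = g(a) at a = -12, which is 3289/2520.
At the order-1 pole -12/11 set g(v) = (v - (-12/11))*f(v) = (11*v/9 + 3/7)/(v + 12).
Simple pole: residue = g(a) at a = -12/11, which is -209/2520.
List the singular points by increasing real part (a conjugate pair: the negative imaginary part first).


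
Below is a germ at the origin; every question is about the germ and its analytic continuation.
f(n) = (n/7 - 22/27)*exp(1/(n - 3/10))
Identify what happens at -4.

There is no denominator, hence no pole anywhere.
The essential point of exp(1/(n - (3/10))) is 3/10, not -4.
So the germ continues analytically to -4.

The point is a regular point.


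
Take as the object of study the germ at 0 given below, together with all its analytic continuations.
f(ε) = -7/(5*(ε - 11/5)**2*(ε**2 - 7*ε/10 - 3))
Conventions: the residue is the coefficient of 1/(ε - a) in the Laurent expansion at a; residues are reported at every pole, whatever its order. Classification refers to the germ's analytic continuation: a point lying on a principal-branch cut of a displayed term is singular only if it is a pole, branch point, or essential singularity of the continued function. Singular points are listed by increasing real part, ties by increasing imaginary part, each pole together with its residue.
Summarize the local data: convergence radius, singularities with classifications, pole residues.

Denominator factor (ε**2 - 7*ε/10 - 3): discriminant 1249/100, real irrational roots 7/20 + (1/20)*sqrt(1249) and 7/20 - (1/20)*sqrt(1249); poles of order 1, moduli 7/20 + (1/20)*sqrt(1249) and -7/20 + (1/20)*sqrt(1249).
Denominator factor (ε - 11/5)^2: pole of order 2 at 11/5, modulus 11/5.
The radius of convergence is the smallest modulus among the singular points: -7/20 + (1/20)*sqrt(1249).
The factor ε**2 - 7*ε/10 - 3 splits as (ε - a)(ε - a') with a = 7/20 - (1/20)*sqrt(1249), a' = 7/20 + (1/20)*sqrt(1249). At the order-1 pole a set g(ε) = (ε - a)*f(ε) = [-7/(5*(ε - 11/5)**2)] / (ε - a').
Simple pole: residue = g(a) at a = 7/20 - (1/20)*sqrt(1249), which is -259/9 + (9163/11241)*sqrt(1249).
The factor ε**2 - 7*ε/10 - 3 splits as (ε - a)(ε - a') with a = 7/20 + (1/20)*sqrt(1249), a' = 7/20 - (1/20)*sqrt(1249). At the order-1 pole a set g(ε) = (ε - a)*f(ε) = [-7/(5*(ε - 11/5)**2)] / (ε - a').
Simple pole: residue = g(a) at a = 7/20 + (1/20)*sqrt(1249), which is -259/9 - (9163/11241)*sqrt(1249).
At the order-2 pole 11/5 set g(ε) = (ε - (11/5))^2*f(ε) = -7/(5*(ε**2 - 7*ε/10 - 3)).
Order-2 pole: residue = g'(a); g'(11/5) = 518/9, so the residue is 518/9.
List the singular points by increasing real part (a conjugate pair: the negative imaginary part first).

Radius of convergence at 0: -7/20 + (1/20)*sqrt(1249).
At 7/20 - (1/20)*sqrt(1249): a pole of order 1; residue -259/9 + (9163/11241)*sqrt(1249).
At 7/20 + (1/20)*sqrt(1249): a pole of order 1; residue -259/9 - (9163/11241)*sqrt(1249).
At 11/5: a pole of order 2; residue 518/9.


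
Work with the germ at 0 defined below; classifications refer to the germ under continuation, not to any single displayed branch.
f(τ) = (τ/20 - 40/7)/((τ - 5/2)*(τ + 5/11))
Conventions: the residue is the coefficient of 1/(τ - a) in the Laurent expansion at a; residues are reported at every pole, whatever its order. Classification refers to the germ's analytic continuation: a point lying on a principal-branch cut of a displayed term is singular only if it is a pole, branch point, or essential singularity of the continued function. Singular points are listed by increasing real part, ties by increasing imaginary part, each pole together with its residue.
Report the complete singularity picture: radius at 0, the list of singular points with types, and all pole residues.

Radius of convergence at 0: 5/11.
At -5/11: a pole of order 1; residue 1767/910.
At 5/2: a pole of order 1; residue -3443/1820.

Denominator factor (τ - 5/2): pole of order 1 at 5/2, modulus 5/2.
Denominator factor (τ + 5/11): pole of order 1 at -5/11, modulus 5/11.
The radius of convergence is the smallest modulus among the singular points: 5/11.
At the order-1 pole -5/11 set g(τ) = (τ - (-5/11))*f(τ) = (τ/20 - 40/7)/(τ - 5/2).
Simple pole: residue = g(a) at a = -5/11, which is 1767/910.
At the order-1 pole 5/2 set g(τ) = (τ - (5/2))*f(τ) = (τ/20 - 40/7)/(τ + 5/11).
Simple pole: residue = g(a) at a = 5/2, which is -3443/1820.
List the singular points by increasing real part (a conjugate pair: the negative imaginary part first).


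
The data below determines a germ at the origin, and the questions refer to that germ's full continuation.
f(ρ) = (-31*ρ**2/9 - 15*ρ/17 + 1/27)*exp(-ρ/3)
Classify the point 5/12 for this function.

There is no denominator, hence no pole anywhere.
The factor exp(-ρ/3) is entire.
So the germ continues analytically to 5/12.

The point is a regular point.


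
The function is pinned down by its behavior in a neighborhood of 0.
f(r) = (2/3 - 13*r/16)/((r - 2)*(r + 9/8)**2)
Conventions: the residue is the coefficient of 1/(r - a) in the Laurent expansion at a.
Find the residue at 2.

The residue is -184/1875.

At the order-1 pole 2 set g(r) = (r - (2))*f(r) = (2/3 - 13*r/16)/(r + 9/8)**2.
Simple pole: residue = g(a) at a = 2, which is -184/1875.


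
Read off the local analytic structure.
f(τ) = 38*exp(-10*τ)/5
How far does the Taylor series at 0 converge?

The radius of convergence is infinite.

The factor exp(-10*τ) is entire and contributes no finite singular point.
The polynomial part has no poles.
No finite singular points: the Taylor series at 0 converges everywhere.


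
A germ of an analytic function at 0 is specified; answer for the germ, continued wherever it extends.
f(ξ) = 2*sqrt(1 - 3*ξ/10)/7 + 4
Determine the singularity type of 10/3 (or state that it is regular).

The term (2/7)*sqrt(1 - ξ/(10/3)) has argument 1 - 10/3/(10/3) = 0 at 10/3: a square-root (algebraic, two-sheeted) branch point; the remaining terms are analytic or single-valued there.

The point is an algebraic (square-root) branch point.


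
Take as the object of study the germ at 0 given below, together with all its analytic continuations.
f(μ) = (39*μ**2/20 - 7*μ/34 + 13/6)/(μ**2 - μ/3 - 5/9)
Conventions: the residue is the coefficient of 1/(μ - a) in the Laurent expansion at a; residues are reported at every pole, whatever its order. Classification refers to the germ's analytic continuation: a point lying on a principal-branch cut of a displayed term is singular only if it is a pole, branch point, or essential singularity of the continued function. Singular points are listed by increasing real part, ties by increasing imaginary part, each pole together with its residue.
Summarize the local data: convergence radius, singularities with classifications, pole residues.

Denominator factor (μ**2 - μ/3 - 5/9): discriminant 7/3, real irrational roots 1/6 + (1/6)*sqrt(21) and 1/6 - (1/6)*sqrt(21); poles of order 1, moduli 1/6 + (1/6)*sqrt(21) and -1/6 + (1/6)*sqrt(21).
The radius of convergence is the smallest modulus among the singular points: -1/6 + (1/6)*sqrt(21).
The factor μ**2 - μ/3 - 5/9 splits as (μ - a)(μ - a') with a = 1/6 - (1/6)*sqrt(21), a' = 1/6 + (1/6)*sqrt(21). At the order-1 pole a set g(μ) = (μ - a)*f(μ) = [39*μ**2/20 - 7*μ/34 + 13/6] / (μ - a').
Simple pole: residue = g(a) at a = 1/6 - (1/6)*sqrt(21), which is 151/680 - (6781/14280)*sqrt(21).
The factor μ**2 - μ/3 - 5/9 splits as (μ - a)(μ - a') with a = 1/6 + (1/6)*sqrt(21), a' = 1/6 - (1/6)*sqrt(21). At the order-1 pole a set g(μ) = (μ - a)*f(μ) = [39*μ**2/20 - 7*μ/34 + 13/6] / (μ - a').
Simple pole: residue = g(a) at a = 1/6 + (1/6)*sqrt(21), which is 151/680 + (6781/14280)*sqrt(21).
List the singular points by increasing real part (a conjugate pair: the negative imaginary part first).

Radius of convergence at 0: -1/6 + (1/6)*sqrt(21).
At 1/6 - (1/6)*sqrt(21): a pole of order 1; residue 151/680 - (6781/14280)*sqrt(21).
At 1/6 + (1/6)*sqrt(21): a pole of order 1; residue 151/680 + (6781/14280)*sqrt(21).


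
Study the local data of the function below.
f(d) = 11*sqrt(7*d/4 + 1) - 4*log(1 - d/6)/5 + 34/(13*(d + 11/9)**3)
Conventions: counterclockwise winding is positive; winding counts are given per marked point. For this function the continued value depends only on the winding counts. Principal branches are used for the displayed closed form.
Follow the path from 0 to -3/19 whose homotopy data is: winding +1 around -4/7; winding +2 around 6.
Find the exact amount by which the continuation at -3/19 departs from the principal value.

Continued minus principal equals (-(11/19)*sqrt(1045)) - ((16/5)*pi)*i.

The rational part is single-valued and drops out of the difference; each branch term changes only by its own monodromy.
(-4/5)*log(1 - d/(6)): each positive loop around 6 adds 2*pi*i to the log, so winding +2 contributes (-4/5)*(2)*2*pi*i = -(16/5)*pi*i.
(11)*sqrt(1 - d/(-4/7)): winding +1 is odd, the square root flips sign, contributing -2*(11)*sqrt(1 - (-3/19)/(-4/7)) = -2*(11)*sqrt(55/76) = -(11/19)*sqrt(1045).
Summing the contributions at d = -3/19 gives (-(11/19)*sqrt(1045)) - ((16/5)*pi)*i.


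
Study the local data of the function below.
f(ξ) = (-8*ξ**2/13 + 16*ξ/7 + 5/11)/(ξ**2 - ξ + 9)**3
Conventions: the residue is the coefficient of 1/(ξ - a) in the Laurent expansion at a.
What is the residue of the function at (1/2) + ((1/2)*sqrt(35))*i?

The residue is ((422/8583575)*sqrt(35))*i.

The factor ξ**2 - ξ + 9 splits as (ξ - a)(ξ - a') with a = (1/2) + ((1/2)*sqrt(35))*i, a' = (1/2) - ((1/2)*sqrt(35))*i. At the order-3 pole a set g(ξ) = (ξ - a)^3*f(ξ) = [-8*ξ**2/13 + 16*ξ/7 + 5/11] / (ξ - a')^3.
Order-3 pole: residue = g''(a)/2; g''((1/2) + ((1/2)*sqrt(35))*i) = ((844/8583575)*sqrt(35))*i, so the residue is ((422/8583575)*sqrt(35))*i.


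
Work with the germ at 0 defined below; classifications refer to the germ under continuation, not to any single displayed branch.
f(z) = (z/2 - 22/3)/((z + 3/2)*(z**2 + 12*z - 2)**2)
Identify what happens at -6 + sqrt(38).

The point is a pole of order 2.

The denominator factor z**2 + 12*z - 2 vanishes at -6 + sqrt(38) and appears to the power 2; the numerator there equals -31/3 + (1/2)*sqrt(38), nonzero, and no other factor vanishes.
Hence a pole whose order is the multiplicity, 2.


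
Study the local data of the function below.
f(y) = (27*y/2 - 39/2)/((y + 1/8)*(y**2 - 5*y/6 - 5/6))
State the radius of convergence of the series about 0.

The radius of convergence is 1/8.

Denominator factor (y + 1/8): pole of order 1 at -1/8, modulus 1/8.
Denominator factor (y**2 - 5*y/6 - 5/6): discriminant 145/36, real irrational roots 5/12 + (1/12)*sqrt(145) and 5/12 - (1/12)*sqrt(145); poles of order 1, moduli 5/12 + (1/12)*sqrt(145) and -5/12 + (1/12)*sqrt(145).
The radius of convergence is the smallest modulus among the singular points: 1/8.


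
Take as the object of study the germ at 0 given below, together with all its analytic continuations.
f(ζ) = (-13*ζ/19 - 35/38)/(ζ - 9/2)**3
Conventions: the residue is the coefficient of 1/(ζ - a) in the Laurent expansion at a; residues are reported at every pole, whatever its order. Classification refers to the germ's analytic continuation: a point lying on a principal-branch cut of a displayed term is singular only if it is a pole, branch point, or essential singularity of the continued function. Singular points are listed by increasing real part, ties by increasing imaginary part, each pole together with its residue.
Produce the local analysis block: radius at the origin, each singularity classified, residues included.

Radius of convergence at 0: 9/2.
At 9/2: a pole of order 3; residue 0.

Denominator factor (ζ - 9/2)^3: pole of order 3 at 9/2, modulus 9/2.
The radius of convergence is the smallest modulus among the singular points: 9/2.
At the order-3 pole 9/2 set g(ζ) = (ζ - (9/2))^3*f(ζ) = -13*ζ/19 - 35/38.
Order-3 pole: residue = g''(a)/2; g''(9/2) = 0, so the residue is 0.


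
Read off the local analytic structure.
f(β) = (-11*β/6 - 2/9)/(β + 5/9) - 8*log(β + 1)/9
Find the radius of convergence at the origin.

Denominator factor (β + 5/9): pole of order 1 at -5/9, modulus 5/9.
Branch term (-8/9)*log(1 - β/(-1)): its argument vanishes at β = -1, a logarithmic branch point, modulus 1.
The radius of convergence is the smallest modulus among the singular points: 5/9.

The radius of convergence is 5/9.


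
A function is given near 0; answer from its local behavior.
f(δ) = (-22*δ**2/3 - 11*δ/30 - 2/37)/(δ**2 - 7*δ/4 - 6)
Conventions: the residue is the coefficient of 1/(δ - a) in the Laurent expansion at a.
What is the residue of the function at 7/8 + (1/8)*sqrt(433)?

The residue is -33/5 - (41147/80105)*sqrt(433).

The factor δ**2 - 7*δ/4 - 6 splits as (δ - a)(δ - a') with a = 7/8 + (1/8)*sqrt(433), a' = 7/8 - (1/8)*sqrt(433). At the order-1 pole a set g(δ) = (δ - a)*f(δ) = [-22*δ**2/3 - 11*δ/30 - 2/37] / (δ - a').
Simple pole: residue = g(a) at a = 7/8 + (1/8)*sqrt(433), which is -33/5 - (41147/80105)*sqrt(433).


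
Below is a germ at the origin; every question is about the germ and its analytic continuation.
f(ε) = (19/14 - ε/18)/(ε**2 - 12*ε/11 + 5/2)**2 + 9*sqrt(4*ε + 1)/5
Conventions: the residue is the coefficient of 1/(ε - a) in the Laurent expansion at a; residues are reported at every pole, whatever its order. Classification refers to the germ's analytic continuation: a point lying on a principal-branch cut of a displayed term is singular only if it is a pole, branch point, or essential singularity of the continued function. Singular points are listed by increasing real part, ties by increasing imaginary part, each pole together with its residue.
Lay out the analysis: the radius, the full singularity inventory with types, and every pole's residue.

Radius of convergence at 0: 1/4.
At -1/4: an algebraic (square-root) branch point.
At (6/11) - ((1/22)*sqrt(1066))*i: a pole of order 2; residue ((74173/23863476)*sqrt(1066))*i.
At (6/11) + ((1/22)*sqrt(1066))*i: a pole of order 2; residue -((74173/23863476)*sqrt(1066))*i.

Denominator factor (ε**2 - 12*ε/11 + 5/2)^2: discriminant -1066/121, complex-conjugate roots (6/11) + ((1/22)*sqrt(1066))*i and (6/11) - ((1/22)*sqrt(1066))*i; poles of order 2, moduli (1/2)*sqrt(10) and (1/2)*sqrt(10).
Branch term (9/5)*sqrt(1 - ε/(-1/4)): its argument vanishes at ε = -1/4, a square-root branch point, modulus 1/4.
The radius of convergence is the smallest modulus among the singular points: 1/4.
The branch term is analytic at (6/11) - ((1/22)*sqrt(1066))*i and contributes nothing to the residue; only the rational part matters.
The factor ε**2 - 12*ε/11 + 5/2 splits as (ε - a)(ε - a') with a = (6/11) - ((1/22)*sqrt(1066))*i, a' = (6/11) + ((1/22)*sqrt(1066))*i. At the order-2 pole a set g(ε) = (ε - a)^2*(rational part) = [19/14 - ε/18] / (ε - a')^2.
Order-2 pole: residue = g'(a); g'((6/11) - ((1/22)*sqrt(1066))*i) = ((74173/23863476)*sqrt(1066))*i, so the residue is ((74173/23863476)*sqrt(1066))*i.
The branch term is analytic at (6/11) + ((1/22)*sqrt(1066))*i and contributes nothing to the residue; only the rational part matters.
The factor ε**2 - 12*ε/11 + 5/2 splits as (ε - a)(ε - a') with a = (6/11) + ((1/22)*sqrt(1066))*i, a' = (6/11) - ((1/22)*sqrt(1066))*i. At the order-2 pole a set g(ε) = (ε - a)^2*(rational part) = [19/14 - ε/18] / (ε - a')^2.
Order-2 pole: residue = g'(a); g'((6/11) + ((1/22)*sqrt(1066))*i) = -((74173/23863476)*sqrt(1066))*i, so the residue is -((74173/23863476)*sqrt(1066))*i.
List the singular points by increasing real part (a conjugate pair: the negative imaginary part first).


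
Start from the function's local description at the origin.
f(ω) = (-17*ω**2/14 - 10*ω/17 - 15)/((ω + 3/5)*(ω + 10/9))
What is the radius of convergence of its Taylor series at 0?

The radius of convergence is 3/5.

Denominator factor (ω + 3/5): pole of order 1 at -3/5, modulus 3/5.
Denominator factor (ω + 10/9): pole of order 1 at -10/9, modulus 10/9.
The radius of convergence is the smallest modulus among the singular points: 3/5.


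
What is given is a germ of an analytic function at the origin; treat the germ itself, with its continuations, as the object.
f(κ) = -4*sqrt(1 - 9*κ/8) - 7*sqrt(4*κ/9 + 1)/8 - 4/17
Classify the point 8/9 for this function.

The term (-4)*sqrt(1 - κ/(8/9)) has argument 1 - 8/9/(8/9) = 0 at 8/9: a square-root (algebraic, two-sheeted) branch point; the remaining terms are analytic or single-valued there.

The point is an algebraic (square-root) branch point.


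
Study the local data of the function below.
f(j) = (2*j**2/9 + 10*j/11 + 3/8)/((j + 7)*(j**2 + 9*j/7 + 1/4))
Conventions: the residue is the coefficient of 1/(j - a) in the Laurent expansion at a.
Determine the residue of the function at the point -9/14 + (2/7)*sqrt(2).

The residue is 3203/63756 - (6859/510048)*sqrt(2).


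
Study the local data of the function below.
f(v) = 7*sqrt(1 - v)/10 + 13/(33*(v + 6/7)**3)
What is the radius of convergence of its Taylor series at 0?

Denominator factor (v + 6/7)^3: pole of order 3 at -6/7, modulus 6/7.
Branch term (7/10)*sqrt(1 - v/(1)): its argument vanishes at v = 1, a square-root branch point, modulus 1.
The radius of convergence is the smallest modulus among the singular points: 6/7.

The radius of convergence is 6/7.


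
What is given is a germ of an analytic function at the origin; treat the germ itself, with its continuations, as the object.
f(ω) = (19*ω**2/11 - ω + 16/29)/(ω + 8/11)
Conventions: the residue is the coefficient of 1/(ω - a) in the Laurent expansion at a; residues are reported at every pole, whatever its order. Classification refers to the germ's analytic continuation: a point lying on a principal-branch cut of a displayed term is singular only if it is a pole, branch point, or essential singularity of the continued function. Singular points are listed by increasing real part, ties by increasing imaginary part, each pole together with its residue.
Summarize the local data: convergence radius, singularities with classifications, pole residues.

Radius of convergence at 0: 8/11.
At -8/11: a pole of order 1; residue 84632/38599.

Denominator factor (ω + 8/11): pole of order 1 at -8/11, modulus 8/11.
The radius of convergence is the smallest modulus among the singular points: 8/11.
At the order-1 pole -8/11 set g(ω) = (ω - (-8/11))*f(ω) = 19*ω**2/11 - ω + 16/29.
Simple pole: residue = g(a) at a = -8/11, which is 84632/38599.


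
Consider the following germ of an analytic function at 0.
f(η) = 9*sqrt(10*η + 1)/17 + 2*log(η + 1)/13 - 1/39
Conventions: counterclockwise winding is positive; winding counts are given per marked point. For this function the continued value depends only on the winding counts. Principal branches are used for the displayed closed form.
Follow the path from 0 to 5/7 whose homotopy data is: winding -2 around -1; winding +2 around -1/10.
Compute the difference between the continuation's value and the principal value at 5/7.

Continued minus principal equals -(8/13)*pi*i.

The rational part is single-valued and drops out of the difference; each branch term changes only by its own monodromy.
(9/17)*sqrt(1 - η/(-1/10)): winding +2 is even, the square root returns to the same sheet, contribution 0.
(2/13)*log(1 - η/(-1)): each positive loop around -1 adds 2*pi*i to the log, so winding -2 contributes (2/13)*(-2)*2*pi*i = -(8/13)*pi*i.
Summing the contributions at η = 5/7 gives -(8/13)*pi*i.


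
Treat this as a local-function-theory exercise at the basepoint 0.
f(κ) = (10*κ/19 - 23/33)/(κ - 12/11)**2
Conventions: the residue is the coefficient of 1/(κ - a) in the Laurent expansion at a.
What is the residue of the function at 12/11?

At the order-2 pole 12/11 set g(κ) = (κ - (12/11))^2*f(κ) = 10*κ/19 - 23/33.
Order-2 pole: residue = g'(a); g'(12/11) = 10/19, so the residue is 10/19.

The residue is 10/19.


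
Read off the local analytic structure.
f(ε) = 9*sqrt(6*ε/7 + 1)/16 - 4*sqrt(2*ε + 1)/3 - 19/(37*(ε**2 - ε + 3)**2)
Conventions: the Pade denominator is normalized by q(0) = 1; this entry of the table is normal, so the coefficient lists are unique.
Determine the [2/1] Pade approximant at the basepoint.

The Pade approximant has numerator coefficients [-4411/5328, -46035068959/23812028136, -174923288933/378418176864]; denominator coefficients [1, 60685715/62569143].

Taylor coefficients needed (expand at 0): a_0 = -4411/5328, a_1 = -126467/111888, a_2 = 993161/1566432, a_3 = -60685715/98685216.
Write the denominator as Q(ε) = 1 + q1*ε. Requiring Q*f - P = O(ε^4) with deg P <= 2 kills the coefficients of ε^3..ε^3 in Q*f:
  ε^3: a_3 + q1*a_2 = 0, i.e. -60685715/98685216 + (993161/1566432)*q1 = 0.
Solving this linear system: q1 = 60685715/62569143.
The numerator is Q*f truncated at degree 2: P0 = a_0 = -4411/5328; P1 = a_1 + q1*a_0 = -46035068959/23812028136; P2 = a_2 + q1*a_1 = -174923288933/378418176864.


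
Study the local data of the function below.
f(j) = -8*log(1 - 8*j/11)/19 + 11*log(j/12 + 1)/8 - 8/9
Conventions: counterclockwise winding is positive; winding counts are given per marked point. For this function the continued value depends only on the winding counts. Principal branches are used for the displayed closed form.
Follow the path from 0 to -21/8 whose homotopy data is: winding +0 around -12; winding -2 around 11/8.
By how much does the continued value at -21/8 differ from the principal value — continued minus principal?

The rational part is single-valued and drops out of the difference; each branch term changes only by its own monodromy.
(11/8)*log(1 - j/(-12)): winding 0 around -12, so this term returns to its principal value, contribution 0.
(-8/19)*log(1 - j/(11/8)): each positive loop around 11/8 adds 2*pi*i to the log, so winding -2 contributes (-8/19)*(-2)*2*pi*i = (32/19)*pi*i.
Summing the contributions at j = -21/8 gives (32/19)*pi*i.

Continued minus principal equals (32/19)*pi*i.


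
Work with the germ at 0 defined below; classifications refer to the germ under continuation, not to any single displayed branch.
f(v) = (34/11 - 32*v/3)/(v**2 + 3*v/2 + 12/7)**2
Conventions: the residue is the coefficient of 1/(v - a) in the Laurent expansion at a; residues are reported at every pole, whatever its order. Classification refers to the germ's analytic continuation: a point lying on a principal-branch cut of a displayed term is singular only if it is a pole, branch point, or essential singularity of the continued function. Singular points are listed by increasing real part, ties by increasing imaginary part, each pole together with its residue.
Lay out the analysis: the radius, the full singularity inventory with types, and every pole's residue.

Denominator factor (v**2 + 3*v/2 + 12/7)^2: discriminant -129/28, complex-conjugate roots (-3/4) + ((1/28)*sqrt(903))*i and (-3/4) - ((1/28)*sqrt(903))*i; poles of order 2, moduli (2/7)*sqrt(21) and (2/7)*sqrt(21).
The radius of convergence is the smallest modulus among the singular points: (2/7)*sqrt(21).
The factor v**2 + 3*v/2 + 12/7 splits as (v - a)(v - a') with a = (-3/4) - ((1/28)*sqrt(903))*i, a' = (-3/4) + ((1/28)*sqrt(903))*i. At the order-2 pole a set g(v) = (v - a)^2*f(v) = [34/11 - 32*v/3] / (v - a')^2.
Order-2 pole: residue = g'(a); g'((-3/4) - ((1/28)*sqrt(903))*i) = ((13664/183051)*sqrt(903))*i, so the residue is ((13664/183051)*sqrt(903))*i.
The factor v**2 + 3*v/2 + 12/7 splits as (v - a)(v - a') with a = (-3/4) + ((1/28)*sqrt(903))*i, a' = (-3/4) - ((1/28)*sqrt(903))*i. At the order-2 pole a set g(v) = (v - a)^2*f(v) = [34/11 - 32*v/3] / (v - a')^2.
Order-2 pole: residue = g'(a); g'((-3/4) + ((1/28)*sqrt(903))*i) = -((13664/183051)*sqrt(903))*i, so the residue is -((13664/183051)*sqrt(903))*i.
List the singular points by increasing real part (a conjugate pair: the negative imaginary part first).

Radius of convergence at 0: (2/7)*sqrt(21).
At (-3/4) - ((1/28)*sqrt(903))*i: a pole of order 2; residue ((13664/183051)*sqrt(903))*i.
At (-3/4) + ((1/28)*sqrt(903))*i: a pole of order 2; residue -((13664/183051)*sqrt(903))*i.


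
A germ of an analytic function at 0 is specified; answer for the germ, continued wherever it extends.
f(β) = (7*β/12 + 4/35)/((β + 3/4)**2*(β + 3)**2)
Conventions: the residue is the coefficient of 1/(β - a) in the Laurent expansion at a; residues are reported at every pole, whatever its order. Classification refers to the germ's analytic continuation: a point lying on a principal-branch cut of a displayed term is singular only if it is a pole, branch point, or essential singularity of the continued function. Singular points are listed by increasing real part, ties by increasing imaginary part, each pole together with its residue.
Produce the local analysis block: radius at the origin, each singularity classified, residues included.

Denominator factor (β + 3)^2: pole of order 2 at -3, modulus 3.
Denominator factor (β + 3/4)^2: pole of order 2 at -3/4, modulus 3/4.
The radius of convergence is the smallest modulus among the singular points: 3/4.
At the order-2 pole -3 set g(β) = (β - (-3))^2*f(β) = (7*β/12 + 4/35)/(β + 3/4)**2.
Order-2 pole: residue = g'(a); g'(-3) = -4388/25515, so the residue is -4388/25515.
At the order-2 pole -3/4 set g(β) = (β - (-3/4))^2*f(β) = (7*β/12 + 4/35)/(β + 3)**2.
Order-2 pole: residue = g'(a); g'(-3/4) = 4388/25515, so the residue is 4388/25515.
List the singular points by increasing real part (a conjugate pair: the negative imaginary part first).

Radius of convergence at 0: 3/4.
At -3: a pole of order 2; residue -4388/25515.
At -3/4: a pole of order 2; residue 4388/25515.


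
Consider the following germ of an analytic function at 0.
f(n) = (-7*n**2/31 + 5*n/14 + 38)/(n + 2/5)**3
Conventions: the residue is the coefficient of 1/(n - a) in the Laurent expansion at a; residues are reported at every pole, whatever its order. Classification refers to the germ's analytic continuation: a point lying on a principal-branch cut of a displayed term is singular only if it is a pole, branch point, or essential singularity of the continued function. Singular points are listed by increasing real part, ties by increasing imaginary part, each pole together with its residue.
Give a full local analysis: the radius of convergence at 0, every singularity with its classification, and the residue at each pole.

Denominator factor (n + 2/5)^3: pole of order 3 at -2/5, modulus 2/5.
The radius of convergence is the smallest modulus among the singular points: 2/5.
At the order-3 pole -2/5 set g(n) = (n - (-2/5))^3*f(n) = -7*n**2/31 + 5*n/14 + 38.
Order-3 pole: residue = g''(a)/2; g''(-2/5) = -14/31, so the residue is -7/31.

Radius of convergence at 0: 2/5.
At -2/5: a pole of order 3; residue -7/31.


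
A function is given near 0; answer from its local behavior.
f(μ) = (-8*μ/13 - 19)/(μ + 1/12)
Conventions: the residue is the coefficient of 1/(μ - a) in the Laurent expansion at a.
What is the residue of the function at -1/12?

The residue is -739/39.

At the order-1 pole -1/12 set g(μ) = (μ - (-1/12))*f(μ) = -8*μ/13 - 19.
Simple pole: residue = g(a) at a = -1/12, which is -739/39.


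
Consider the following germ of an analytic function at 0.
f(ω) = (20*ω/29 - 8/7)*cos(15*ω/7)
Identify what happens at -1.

The point is a regular point.

There is no denominator, hence no pole anywhere.
The factor cos(15*ω/7) is entire.
So the germ continues analytically to -1.


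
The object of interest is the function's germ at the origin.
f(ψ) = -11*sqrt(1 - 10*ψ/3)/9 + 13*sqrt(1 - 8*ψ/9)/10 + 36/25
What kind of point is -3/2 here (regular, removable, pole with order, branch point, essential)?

There is no denominator, hence no pole anywhere.
Branch term sqrt(1 - ψ/(9/8)): argument at -3/2 is 7/3, nonzero, so -3/2 is not its branch point (a point on a principal cut is still regular for the continued germ).
Branch term sqrt(1 - ψ/(3/10)): argument at -3/2 is 6, nonzero, so -3/2 is not its branch point (a point on a principal cut is still regular for the continued germ).
So the germ continues analytically to -3/2.

The point is a regular point.


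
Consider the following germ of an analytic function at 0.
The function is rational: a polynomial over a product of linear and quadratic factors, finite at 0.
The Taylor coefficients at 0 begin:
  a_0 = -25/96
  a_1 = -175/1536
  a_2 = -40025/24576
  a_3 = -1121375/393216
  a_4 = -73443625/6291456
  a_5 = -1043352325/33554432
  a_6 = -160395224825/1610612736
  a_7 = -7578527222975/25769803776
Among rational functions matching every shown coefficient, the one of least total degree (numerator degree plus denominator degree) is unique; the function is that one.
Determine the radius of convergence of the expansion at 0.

The radius of convergence is 11/8 - (1/40)*sqrt(1745).

No rational of total degree below 5 reproduces all 8 coefficients; solving the [0/5] Pade equations on them gives f(σ) = -5/(24*(σ + 1)**3*(σ**2 - 11*σ/4 + 4/5)), whose expansion matches every shown term.
Denominator factor (σ**2 - 11*σ/4 + 4/5): discriminant 349/80, real irrational roots 11/8 + (1/40)*sqrt(1745) and 11/8 - (1/40)*sqrt(1745); poles of order 1, moduli 11/8 + (1/40)*sqrt(1745) and 11/8 - (1/40)*sqrt(1745).
Denominator factor (σ + 1)^3: pole of order 3 at -1, modulus 1.
The radius of convergence is the smallest modulus among the singular points: 11/8 - (1/40)*sqrt(1745).


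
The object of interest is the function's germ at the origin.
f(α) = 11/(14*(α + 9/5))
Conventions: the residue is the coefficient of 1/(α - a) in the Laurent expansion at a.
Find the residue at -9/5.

At the order-1 pole -9/5 set g(α) = (α - (-9/5))*f(α) = 11/14.
Simple pole: residue = g(a) at a = -9/5, which is 11/14.

The residue is 11/14.


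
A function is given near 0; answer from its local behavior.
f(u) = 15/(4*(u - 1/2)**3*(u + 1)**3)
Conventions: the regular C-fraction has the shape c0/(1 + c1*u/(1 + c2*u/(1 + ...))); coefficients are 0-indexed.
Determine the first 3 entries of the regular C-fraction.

Taylor coefficients (expand at 0): a_0 = -30, a_1 = -90, a_2 = -360.
c0 = a_0 = -30. Peel one level at a time: if S = 1 + c*u/S' with S'(0) = 1, then c is the u-coefficient of S and S' = c*u/(S - 1).
S_1 = c0/f = 1 + (-3)*u + (-3)*u^2 + ...; c1 = -3.
S_2 = c1*u/(S_1 - 1) = 1 + (-1)*u + ...; c2 = -1.

The regular C-fraction coefficients are [-30, -3, -1].


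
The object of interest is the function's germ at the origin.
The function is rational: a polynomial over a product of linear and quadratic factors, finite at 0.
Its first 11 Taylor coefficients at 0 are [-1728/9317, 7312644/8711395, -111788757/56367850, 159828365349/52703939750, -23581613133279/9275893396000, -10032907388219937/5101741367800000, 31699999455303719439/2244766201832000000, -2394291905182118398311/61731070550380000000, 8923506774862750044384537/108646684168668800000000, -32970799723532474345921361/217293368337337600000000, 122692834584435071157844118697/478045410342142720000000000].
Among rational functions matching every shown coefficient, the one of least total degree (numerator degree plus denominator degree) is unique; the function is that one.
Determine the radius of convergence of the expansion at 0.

The radius of convergence is 11/8 - (1/24)*sqrt(129).

No rational of total degree below 9 reproduces all 11 coefficients; solving the [2/7] Pade equations on them gives f(χ) = (13*χ**2/16 - 35*χ/34 - 24/35)/((χ + 11/10)**3*(χ**2 + 11*χ/4 + 5/3)**2), whose expansion matches every shown term.
Denominator factor (χ**2 + 11*χ/4 + 5/3)^2: discriminant 43/48, real irrational roots -11/8 + (1/24)*sqrt(129) and -11/8 - (1/24)*sqrt(129); poles of order 2, moduli 11/8 - (1/24)*sqrt(129) and 11/8 + (1/24)*sqrt(129).
Denominator factor (χ + 11/10)^3: pole of order 3 at -11/10, modulus 11/10.
The radius of convergence is the smallest modulus among the singular points: 11/8 - (1/24)*sqrt(129).


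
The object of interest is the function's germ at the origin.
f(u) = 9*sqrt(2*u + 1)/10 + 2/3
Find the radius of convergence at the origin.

The radius of convergence is 1/2.

Branch term (9/10)*sqrt(1 - u/(-1/2)): its argument vanishes at u = -1/2, a square-root branch point, modulus 1/2.
The radius of convergence is the smallest modulus among the singular points: 1/2.


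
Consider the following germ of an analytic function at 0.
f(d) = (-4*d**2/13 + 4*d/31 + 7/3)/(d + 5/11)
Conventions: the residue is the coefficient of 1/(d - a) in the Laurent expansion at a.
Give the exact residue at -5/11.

At the order-1 pole -5/11 set g(d) = (d - (-5/11))*f(d) = -4*d**2/13 + 4*d/31 + 7/3.
Simple pole: residue = g(a) at a = -5/11, which is 323461/146289.

The residue is 323461/146289.


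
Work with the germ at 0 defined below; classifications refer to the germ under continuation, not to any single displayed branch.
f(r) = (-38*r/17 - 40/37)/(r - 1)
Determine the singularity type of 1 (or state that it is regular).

The denominator factor r - 1 vanishes at 1 and appears to the power 1; the numerator there equals -2086/629, nonzero, and no other factor vanishes.
Hence a pole whose order is the multiplicity, 1.

The point is a pole of order 1.


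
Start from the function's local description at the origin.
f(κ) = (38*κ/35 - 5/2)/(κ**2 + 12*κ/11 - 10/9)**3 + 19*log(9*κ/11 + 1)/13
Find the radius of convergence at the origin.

Denominator factor (κ**2 + 12*κ/11 - 10/9)^3: discriminant 6136/1089, real irrational roots -6/11 + (1/33)*sqrt(1534) and -6/11 - (1/33)*sqrt(1534); poles of order 3, moduli -6/11 + (1/33)*sqrt(1534) and 6/11 + (1/33)*sqrt(1534).
Branch term (19/13)*log(1 - κ/(-11/9)): its argument vanishes at κ = -11/9, a logarithmic branch point, modulus 11/9.
The radius of convergence is the smallest modulus among the singular points: -6/11 + (1/33)*sqrt(1534).

The radius of convergence is -6/11 + (1/33)*sqrt(1534).


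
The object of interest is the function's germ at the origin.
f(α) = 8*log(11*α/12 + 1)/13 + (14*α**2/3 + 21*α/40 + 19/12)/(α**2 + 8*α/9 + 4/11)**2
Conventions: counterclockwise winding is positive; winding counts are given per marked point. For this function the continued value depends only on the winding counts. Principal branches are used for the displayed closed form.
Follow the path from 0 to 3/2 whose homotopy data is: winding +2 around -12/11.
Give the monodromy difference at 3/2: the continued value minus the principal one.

The rational part is single-valued and drops out of the difference; each branch term changes only by its own monodromy.
(8/13)*log(1 - α/(-12/11)): each positive loop around -12/11 adds 2*pi*i to the log, so winding +2 contributes (8/13)*(2)*2*pi*i = (32/13)*pi*i.
Summing the contributions at α = 3/2 gives (32/13)*pi*i.

Continued minus principal equals (32/13)*pi*i.


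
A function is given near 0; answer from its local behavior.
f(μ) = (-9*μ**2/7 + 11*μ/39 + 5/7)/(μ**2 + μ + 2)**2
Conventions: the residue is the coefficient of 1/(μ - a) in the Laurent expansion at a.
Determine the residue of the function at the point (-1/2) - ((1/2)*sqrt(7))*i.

The factor μ**2 + μ + 2 splits as (μ - a)(μ - a') with a = (-1/2) - ((1/2)*sqrt(7))*i, a' = (-1/2) + ((1/2)*sqrt(7))*i. At the order-2 pole a set g(μ) = (μ - a)^2*f(μ) = [-9*μ**2/7 + 11*μ/39 + 5/7] / (μ - a')^2.
Order-2 pole: residue = g'(a); g'((-1/2) - ((1/2)*sqrt(7))*i) = -((1091/13377)*sqrt(7))*i, so the residue is -((1091/13377)*sqrt(7))*i.

The residue is -((1091/13377)*sqrt(7))*i.


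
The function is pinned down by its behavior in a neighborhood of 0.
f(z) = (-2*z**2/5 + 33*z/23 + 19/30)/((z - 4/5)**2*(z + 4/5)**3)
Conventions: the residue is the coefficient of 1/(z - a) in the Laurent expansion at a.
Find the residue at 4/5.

The residue is -94985/188416.

At the order-2 pole 4/5 set g(z) = (z - (4/5))^2*f(z) = (-2*z**2/5 + 33*z/23 + 19/30)/(z + 4/5)**3.
Order-2 pole: residue = g'(a); g'(4/5) = -94985/188416, so the residue is -94985/188416.


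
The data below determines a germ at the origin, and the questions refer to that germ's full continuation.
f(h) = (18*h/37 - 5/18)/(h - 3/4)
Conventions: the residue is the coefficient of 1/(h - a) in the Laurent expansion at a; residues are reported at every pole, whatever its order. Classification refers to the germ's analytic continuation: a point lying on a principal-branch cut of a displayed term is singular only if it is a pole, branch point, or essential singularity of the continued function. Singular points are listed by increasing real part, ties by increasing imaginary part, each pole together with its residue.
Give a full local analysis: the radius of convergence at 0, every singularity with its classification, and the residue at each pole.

Radius of convergence at 0: 3/4.
At 3/4: a pole of order 1; residue 29/333.

Denominator factor (h - 3/4): pole of order 1 at 3/4, modulus 3/4.
The radius of convergence is the smallest modulus among the singular points: 3/4.
At the order-1 pole 3/4 set g(h) = (h - (3/4))*f(h) = 18*h/37 - 5/18.
Simple pole: residue = g(a) at a = 3/4, which is 29/333.


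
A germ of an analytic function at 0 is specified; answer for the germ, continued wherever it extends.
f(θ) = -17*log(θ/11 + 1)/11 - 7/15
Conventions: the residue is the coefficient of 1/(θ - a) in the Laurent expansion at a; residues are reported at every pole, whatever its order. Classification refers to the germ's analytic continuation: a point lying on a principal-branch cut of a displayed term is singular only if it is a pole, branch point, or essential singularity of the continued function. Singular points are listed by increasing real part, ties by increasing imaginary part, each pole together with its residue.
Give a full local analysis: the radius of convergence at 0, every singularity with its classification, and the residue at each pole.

Branch term (-17/11)*log(1 - θ/(-11)): its argument vanishes at θ = -11, a logarithmic branch point, modulus 11.
The radius of convergence is the smallest modulus among the singular points: 11.

Radius of convergence at 0: 11.
At -11: a logarithmic branch point.
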